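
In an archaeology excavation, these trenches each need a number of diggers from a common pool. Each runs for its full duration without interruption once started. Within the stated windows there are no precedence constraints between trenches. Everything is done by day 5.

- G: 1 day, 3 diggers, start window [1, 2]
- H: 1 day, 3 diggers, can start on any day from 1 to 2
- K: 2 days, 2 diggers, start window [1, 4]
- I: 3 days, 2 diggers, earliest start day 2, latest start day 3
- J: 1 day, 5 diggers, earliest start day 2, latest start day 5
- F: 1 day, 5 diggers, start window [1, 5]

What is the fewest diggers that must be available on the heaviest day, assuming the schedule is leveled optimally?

Early-start (G@1, H@1, K@1, I@2, J@2, F@1) gives peak 13: d1:13  d2:9  d3:2  d4:2  d5:0.
Shift K→2, J→4, F→5.
Schedule G@1, H@1, K@2, I@2, J@4, F@5: d1:6  d2:4  d3:4  d4:7  d5:5 — peak 7.

7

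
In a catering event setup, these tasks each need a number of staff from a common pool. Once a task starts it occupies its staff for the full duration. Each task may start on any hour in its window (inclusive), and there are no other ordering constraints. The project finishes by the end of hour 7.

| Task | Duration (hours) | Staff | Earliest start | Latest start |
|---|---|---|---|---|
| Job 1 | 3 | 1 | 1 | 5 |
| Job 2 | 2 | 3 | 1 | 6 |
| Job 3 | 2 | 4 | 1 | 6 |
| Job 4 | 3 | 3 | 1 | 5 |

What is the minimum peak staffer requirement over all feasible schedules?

4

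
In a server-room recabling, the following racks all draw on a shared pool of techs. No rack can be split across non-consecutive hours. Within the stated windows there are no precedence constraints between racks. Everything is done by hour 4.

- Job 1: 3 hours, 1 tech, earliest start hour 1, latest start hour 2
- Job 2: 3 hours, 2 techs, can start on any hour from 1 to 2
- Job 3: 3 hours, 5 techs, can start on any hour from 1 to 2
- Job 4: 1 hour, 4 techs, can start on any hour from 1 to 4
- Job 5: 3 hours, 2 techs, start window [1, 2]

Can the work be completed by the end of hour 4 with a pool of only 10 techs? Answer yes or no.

Schedule Job 1@1, Job 2@1, Job 3@1, Job 4@4, Job 5@1: h1:10  h2:10  h3:10  h4:4 — peak 10 ≤ 10.

yes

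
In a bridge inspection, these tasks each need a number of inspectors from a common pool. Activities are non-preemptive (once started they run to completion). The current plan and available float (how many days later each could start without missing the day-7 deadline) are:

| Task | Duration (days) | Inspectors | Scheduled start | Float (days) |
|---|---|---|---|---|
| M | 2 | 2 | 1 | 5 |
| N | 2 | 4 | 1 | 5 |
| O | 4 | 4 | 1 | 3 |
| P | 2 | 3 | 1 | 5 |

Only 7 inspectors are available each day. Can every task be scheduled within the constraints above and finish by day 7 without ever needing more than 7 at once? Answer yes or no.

yes

Schedule M@1, N@1, O@3, P@3: d1:6  d2:6  d3:7  d4:7  d5:4  d6:4  d7:0 — peak 7 ≤ 7.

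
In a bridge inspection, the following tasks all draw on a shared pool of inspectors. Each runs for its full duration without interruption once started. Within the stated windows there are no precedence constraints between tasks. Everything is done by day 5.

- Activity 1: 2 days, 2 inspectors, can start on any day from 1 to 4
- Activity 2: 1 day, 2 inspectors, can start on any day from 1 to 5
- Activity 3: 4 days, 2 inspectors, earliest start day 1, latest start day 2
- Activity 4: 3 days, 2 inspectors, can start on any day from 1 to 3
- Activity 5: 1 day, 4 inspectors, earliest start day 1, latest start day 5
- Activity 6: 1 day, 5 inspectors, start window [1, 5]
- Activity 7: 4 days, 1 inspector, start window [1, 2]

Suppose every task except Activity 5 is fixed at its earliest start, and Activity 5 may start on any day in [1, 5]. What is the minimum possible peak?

Activity 5@1: d1:18  d2:7  d3:5  d4:3  d5:0 → peak 18
Activity 5@2: d1:14  d2:11  d3:5  d4:3  d5:0 → peak 14
Activity 5@3: d1:14  d2:7  d3:9  d4:3  d5:0 → peak 14
Activity 5@4: d1:14  d2:7  d3:5  d4:7  d5:0 → peak 14
Activity 5@5: d1:14  d2:7  d3:5  d4:3  d5:4 → peak 14
Best is Activity 5@2, peak 14.

14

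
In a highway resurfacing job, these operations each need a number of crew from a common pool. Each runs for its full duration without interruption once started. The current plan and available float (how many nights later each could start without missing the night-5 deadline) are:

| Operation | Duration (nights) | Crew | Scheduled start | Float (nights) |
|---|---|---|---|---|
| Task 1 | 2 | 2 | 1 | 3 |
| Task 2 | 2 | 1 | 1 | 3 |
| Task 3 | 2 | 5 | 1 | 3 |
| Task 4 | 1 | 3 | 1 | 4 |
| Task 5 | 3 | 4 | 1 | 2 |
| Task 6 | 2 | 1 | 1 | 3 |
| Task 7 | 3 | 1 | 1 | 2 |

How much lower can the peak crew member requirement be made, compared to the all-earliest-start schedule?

9

Early-start peak: n1:17  n2:14  n3:5  n4:0  n5:0 ⇒ 17.
Leveled (Task 1@1, Task 2@1, Task 3@1, Task 4@3, Task 5@3, Task 6@4, Task 7@3): n1:8  n2:8  n3:8  n4:6  n5:6 ⇒ 8.
Reduction 17 − 8 = 9.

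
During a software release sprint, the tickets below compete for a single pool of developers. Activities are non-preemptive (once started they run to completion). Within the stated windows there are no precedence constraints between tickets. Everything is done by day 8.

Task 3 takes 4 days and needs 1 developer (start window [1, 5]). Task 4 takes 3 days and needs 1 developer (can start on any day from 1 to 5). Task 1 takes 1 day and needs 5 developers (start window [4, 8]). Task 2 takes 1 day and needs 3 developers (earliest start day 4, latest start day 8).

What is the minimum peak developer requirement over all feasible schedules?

5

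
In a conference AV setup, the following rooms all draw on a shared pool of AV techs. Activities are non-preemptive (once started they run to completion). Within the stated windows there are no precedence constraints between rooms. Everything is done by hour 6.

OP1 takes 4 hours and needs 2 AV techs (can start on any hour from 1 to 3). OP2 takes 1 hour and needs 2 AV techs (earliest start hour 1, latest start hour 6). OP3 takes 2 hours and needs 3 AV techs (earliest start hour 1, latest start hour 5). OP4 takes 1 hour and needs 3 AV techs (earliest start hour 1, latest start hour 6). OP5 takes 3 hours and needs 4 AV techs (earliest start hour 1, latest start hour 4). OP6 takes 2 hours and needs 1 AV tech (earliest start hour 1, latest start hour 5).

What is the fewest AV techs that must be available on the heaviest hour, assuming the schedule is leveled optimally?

Early-start (OP1@1, OP2@1, OP3@1, OP4@1, OP5@1, OP6@1) gives peak 15: h1:15  h2:10  h3:6  h4:2  h5:0  h6:0.
Shift OP2→4, OP3→5, OP4→6, OP6→4.
Schedule OP1@1, OP2@4, OP3@5, OP4@6, OP5@1, OP6@4: h1:6  h2:6  h3:6  h4:5  h5:4  h6:6 — peak 6.
Total AV tech-hours = 33 over 6 hours ⇒ peak ≥ ⌈33/6⌉ = 6, so 6 is optimal.

6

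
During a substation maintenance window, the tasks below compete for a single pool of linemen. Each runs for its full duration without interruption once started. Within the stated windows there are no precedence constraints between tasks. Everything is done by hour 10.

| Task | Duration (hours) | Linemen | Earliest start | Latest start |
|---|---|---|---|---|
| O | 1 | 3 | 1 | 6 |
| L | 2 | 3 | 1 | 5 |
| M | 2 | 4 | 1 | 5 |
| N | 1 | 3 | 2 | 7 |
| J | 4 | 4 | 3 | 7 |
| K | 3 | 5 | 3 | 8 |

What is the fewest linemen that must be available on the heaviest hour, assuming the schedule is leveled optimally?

7

Early-start (O@1, L@1, M@1, N@2, J@3, K@3) gives peak 10: h1:10  h2:10  h3:9  h4:9  h5:9  h6:4  h7:0  h8:0  h9:0  h10:0.
Shift M→2, N→3, J→4, K→8.
Schedule O@1, L@1, M@2, N@3, J@4, K@8: h1:6  h2:7  h3:7  h4:4  h5:4  h6:4  h7:4  h8:5  h9:5  h10:5 — peak 7.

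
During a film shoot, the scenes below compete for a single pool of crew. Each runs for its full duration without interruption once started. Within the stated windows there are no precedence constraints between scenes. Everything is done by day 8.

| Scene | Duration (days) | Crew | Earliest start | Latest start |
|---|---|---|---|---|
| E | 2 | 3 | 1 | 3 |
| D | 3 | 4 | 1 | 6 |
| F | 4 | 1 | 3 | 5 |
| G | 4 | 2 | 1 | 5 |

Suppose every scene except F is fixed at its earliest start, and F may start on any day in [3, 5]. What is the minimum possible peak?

9

F@3: d1:9  d2:9  d3:7  d4:3  d5:1  d6:1  d7:0  d8:0 → peak 9
F@4: d1:9  d2:9  d3:6  d4:3  d5:1  d6:1  d7:1  d8:0 → peak 9
F@5: d1:9  d2:9  d3:6  d4:2  d5:1  d6:1  d7:1  d8:1 → peak 9
Best is F@3, peak 9.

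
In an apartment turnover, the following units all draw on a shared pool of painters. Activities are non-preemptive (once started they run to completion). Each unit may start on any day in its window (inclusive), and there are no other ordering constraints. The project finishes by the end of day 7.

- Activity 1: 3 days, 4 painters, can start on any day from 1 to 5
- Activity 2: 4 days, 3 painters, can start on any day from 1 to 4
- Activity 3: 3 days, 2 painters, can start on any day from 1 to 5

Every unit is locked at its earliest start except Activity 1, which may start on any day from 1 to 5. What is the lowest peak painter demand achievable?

Activity 1@1: d1:9  d2:9  d3:9  d4:3  d5:0  d6:0  d7:0 → peak 9
Activity 1@2: d1:5  d2:9  d3:9  d4:7  d5:0  d6:0  d7:0 → peak 9
Activity 1@3: d1:5  d2:5  d3:9  d4:7  d5:4  d6:0  d7:0 → peak 9
Activity 1@4: d1:5  d2:5  d3:5  d4:7  d5:4  d6:4  d7:0 → peak 7
Activity 1@5: d1:5  d2:5  d3:5  d4:3  d5:4  d6:4  d7:4 → peak 5
Best is Activity 1@5, peak 5.

5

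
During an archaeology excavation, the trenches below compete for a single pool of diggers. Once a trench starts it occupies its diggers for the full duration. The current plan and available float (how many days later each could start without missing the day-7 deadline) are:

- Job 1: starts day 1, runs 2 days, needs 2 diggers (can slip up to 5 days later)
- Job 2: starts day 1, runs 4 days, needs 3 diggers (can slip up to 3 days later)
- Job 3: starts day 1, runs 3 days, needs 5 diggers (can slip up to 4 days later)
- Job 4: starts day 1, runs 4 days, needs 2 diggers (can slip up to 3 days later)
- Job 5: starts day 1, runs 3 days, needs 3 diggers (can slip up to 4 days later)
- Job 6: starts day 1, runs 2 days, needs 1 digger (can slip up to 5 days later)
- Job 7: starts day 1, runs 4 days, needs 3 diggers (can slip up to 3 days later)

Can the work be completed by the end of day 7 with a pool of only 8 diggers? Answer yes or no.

Total digger-days = 62; over 7 days the average is 62/7 > 8, so some day must exceed 8.

no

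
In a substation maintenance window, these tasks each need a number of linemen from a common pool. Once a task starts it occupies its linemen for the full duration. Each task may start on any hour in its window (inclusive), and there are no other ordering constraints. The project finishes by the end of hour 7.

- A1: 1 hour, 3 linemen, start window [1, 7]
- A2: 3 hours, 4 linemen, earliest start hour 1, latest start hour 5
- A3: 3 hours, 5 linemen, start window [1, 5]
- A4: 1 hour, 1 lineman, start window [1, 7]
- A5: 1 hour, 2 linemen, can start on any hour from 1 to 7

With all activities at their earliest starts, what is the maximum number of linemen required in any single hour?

Early-start schedule: A1@1, A2@1, A3@1, A4@1, A5@1.
Load per hour: hour 1: 15, hour 2: 9, hour 3: 9, hour 4: 0, hour 5: 0, hour 6: 0, hour 7: 0.
Peak is 15.

15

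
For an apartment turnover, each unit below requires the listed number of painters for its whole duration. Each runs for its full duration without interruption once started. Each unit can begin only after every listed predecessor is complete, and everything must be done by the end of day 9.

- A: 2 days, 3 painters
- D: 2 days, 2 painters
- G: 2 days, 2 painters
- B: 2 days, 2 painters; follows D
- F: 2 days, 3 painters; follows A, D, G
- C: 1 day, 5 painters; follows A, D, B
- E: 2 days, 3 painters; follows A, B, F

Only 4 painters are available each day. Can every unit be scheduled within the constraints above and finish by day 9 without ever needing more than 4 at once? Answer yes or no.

The minimum achievable peak is 5; 4 < 5, so no feasible schedule stays within the cap.

no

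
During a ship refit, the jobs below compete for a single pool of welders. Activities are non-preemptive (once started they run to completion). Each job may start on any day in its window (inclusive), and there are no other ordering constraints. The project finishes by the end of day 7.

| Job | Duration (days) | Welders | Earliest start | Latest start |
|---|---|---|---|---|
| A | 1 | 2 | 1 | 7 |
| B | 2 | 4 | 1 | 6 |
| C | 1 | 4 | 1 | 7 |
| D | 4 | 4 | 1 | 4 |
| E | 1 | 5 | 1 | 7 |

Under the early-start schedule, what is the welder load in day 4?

4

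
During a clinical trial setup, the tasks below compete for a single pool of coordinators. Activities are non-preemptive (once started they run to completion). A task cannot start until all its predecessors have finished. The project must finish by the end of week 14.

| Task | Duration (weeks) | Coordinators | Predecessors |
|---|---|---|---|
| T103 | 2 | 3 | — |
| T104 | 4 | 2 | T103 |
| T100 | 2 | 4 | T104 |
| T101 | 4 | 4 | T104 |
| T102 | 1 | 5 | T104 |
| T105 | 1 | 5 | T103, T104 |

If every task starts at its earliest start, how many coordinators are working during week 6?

2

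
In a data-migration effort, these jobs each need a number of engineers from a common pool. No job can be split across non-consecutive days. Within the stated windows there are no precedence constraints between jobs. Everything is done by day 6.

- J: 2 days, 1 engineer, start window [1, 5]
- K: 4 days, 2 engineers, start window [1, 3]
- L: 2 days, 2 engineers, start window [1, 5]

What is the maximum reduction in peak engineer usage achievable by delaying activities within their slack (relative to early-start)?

Early-start peak: d1:5  d2:5  d3:2  d4:2  d5:0  d6:0 ⇒ 5.
Leveled (J@1, K@1, L@5): d1:3  d2:3  d3:2  d4:2  d5:2  d6:2 ⇒ 3.
Reduction 5 − 3 = 2.

2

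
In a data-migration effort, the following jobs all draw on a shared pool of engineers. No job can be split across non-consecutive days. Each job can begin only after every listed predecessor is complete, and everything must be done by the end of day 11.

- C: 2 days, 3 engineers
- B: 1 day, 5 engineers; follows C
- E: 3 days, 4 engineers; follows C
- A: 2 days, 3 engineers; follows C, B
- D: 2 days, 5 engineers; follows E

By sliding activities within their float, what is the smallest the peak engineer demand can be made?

5

Early-start (C@1, B@3, E@3, A@4, D@6) gives peak 9: d1:3  d2:3  d3:9  d4:7  d5:7  d6:5  d7:5  d8:0  d9:0  d10:0  d11:0.
Shift E→4, A→7, D→9.
Schedule C@1, B@3, E@4, A@7, D@9: d1:3  d2:3  d3:5  d4:4  d5:4  d6:4  d7:3  d8:3  d9:5  d10:5  d11:0 — peak 5.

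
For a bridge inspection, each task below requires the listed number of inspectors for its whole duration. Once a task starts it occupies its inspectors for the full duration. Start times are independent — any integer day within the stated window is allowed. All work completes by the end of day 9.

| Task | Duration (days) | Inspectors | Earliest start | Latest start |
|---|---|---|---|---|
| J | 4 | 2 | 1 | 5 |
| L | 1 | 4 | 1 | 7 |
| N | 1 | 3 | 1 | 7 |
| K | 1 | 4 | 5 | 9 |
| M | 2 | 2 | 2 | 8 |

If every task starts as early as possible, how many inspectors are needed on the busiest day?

Early-start schedule: J@1, L@1, N@1, K@5, M@2.
Load per day: day 1: 9, day 2: 4, day 3: 4, day 4: 2, day 5: 4, day 6: 0, day 7: 0, day 8: 0, day 9: 0.
Peak is 9.

9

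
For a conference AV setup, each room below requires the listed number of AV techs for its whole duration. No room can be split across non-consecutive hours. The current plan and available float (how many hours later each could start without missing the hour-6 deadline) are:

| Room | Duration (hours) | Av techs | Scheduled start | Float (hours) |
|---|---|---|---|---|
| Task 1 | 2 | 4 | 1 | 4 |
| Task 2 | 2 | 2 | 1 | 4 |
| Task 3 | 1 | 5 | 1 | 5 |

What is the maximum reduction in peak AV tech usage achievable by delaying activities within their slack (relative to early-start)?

Early-start peak: h1:11  h2:6  h3:0  h4:0  h5:0  h6:0 ⇒ 11.
Leveled (Task 1@1, Task 2@3, Task 3@5): h1:4  h2:4  h3:2  h4:2  h5:5  h6:0 ⇒ 5.
Reduction 11 − 5 = 6.

6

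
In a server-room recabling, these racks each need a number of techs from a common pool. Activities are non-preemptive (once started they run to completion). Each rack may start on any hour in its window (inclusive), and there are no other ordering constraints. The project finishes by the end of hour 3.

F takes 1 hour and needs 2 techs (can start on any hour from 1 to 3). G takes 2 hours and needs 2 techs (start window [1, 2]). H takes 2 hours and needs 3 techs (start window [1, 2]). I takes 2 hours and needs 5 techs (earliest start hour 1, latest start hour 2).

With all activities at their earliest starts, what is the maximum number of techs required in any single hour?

12

Early-start schedule: F@1, G@1, H@1, I@1.
Load per hour: hour 1: 12, hour 2: 10, hour 3: 0.
Peak is 12.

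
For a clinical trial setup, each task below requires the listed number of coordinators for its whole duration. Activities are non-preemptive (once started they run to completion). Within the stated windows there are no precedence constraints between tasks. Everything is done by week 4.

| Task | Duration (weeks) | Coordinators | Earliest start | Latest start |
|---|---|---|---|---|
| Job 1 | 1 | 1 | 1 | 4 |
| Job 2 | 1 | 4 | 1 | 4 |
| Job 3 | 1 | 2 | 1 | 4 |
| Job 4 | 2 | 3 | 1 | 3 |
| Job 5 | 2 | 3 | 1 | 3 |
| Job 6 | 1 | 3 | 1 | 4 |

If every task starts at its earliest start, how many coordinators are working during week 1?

16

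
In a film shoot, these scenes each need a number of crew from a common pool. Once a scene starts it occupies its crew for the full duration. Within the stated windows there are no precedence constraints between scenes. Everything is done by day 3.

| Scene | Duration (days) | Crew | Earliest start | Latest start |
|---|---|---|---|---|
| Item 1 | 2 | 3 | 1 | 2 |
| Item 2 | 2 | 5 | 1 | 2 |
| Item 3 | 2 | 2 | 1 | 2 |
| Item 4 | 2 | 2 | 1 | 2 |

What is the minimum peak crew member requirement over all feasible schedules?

Schedule Item 1@1, Item 2@1, Item 3@1, Item 4@1: d1:12  d2:12  d3:0 — peak 12.
No arrangement of the 16 feasible schedules does better.

12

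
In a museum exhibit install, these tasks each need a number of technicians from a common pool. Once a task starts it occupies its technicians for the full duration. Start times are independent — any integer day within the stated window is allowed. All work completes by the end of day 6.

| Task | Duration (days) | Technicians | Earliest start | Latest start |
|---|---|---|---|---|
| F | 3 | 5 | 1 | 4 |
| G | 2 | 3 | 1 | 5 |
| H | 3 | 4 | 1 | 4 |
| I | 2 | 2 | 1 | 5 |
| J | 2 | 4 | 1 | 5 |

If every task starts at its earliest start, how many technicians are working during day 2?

18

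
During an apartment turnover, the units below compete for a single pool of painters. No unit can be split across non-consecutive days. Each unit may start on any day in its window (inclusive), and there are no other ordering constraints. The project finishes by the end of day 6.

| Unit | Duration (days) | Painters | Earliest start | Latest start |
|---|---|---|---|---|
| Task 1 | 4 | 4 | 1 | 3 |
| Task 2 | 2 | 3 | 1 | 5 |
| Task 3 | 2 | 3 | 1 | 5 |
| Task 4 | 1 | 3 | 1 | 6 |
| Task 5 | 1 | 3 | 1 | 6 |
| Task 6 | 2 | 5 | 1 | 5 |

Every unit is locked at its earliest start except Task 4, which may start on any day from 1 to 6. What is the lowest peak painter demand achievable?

Task 4@1: d1:21  d2:15  d3:4  d4:4  d5:0  d6:0 → peak 21
Task 4@2: d1:18  d2:18  d3:4  d4:4  d5:0  d6:0 → peak 18
Task 4@3: d1:18  d2:15  d3:7  d4:4  d5:0  d6:0 → peak 18
Task 4@4: d1:18  d2:15  d3:4  d4:7  d5:0  d6:0 → peak 18
Task 4@5: d1:18  d2:15  d3:4  d4:4  d5:3  d6:0 → peak 18
Task 4@6: d1:18  d2:15  d3:4  d4:4  d5:0  d6:3 → peak 18
Best is Task 4@2, peak 18.

18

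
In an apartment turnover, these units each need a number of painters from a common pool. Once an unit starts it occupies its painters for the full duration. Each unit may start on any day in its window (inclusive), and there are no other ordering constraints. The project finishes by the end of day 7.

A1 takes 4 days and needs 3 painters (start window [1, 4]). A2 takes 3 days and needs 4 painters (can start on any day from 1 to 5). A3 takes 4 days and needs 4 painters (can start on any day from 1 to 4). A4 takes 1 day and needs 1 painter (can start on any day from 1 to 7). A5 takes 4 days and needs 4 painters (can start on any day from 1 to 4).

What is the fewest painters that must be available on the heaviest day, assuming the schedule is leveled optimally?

Early-start (A1@1, A2@1, A3@1, A4@1, A5@1) gives peak 16: d1:16  d2:15  d3:15  d4:11  d5:0  d6:0  d7:0.
Shift A4→5, A5→4.
Schedule A1@1, A2@1, A3@1, A4@5, A5@4: d1:11  d2:11  d3:11  d4:11  d5:5  d6:4  d7:4 — peak 11.

11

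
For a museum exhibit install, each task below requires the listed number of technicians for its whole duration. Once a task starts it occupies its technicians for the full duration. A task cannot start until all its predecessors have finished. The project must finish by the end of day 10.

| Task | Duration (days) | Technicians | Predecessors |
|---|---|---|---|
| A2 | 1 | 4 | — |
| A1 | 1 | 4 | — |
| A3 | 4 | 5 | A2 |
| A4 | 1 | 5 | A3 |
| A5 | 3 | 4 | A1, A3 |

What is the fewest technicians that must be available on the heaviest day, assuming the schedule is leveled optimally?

Early-start (A2@1, A1@1, A3@2, A4@6, A5@6) gives peak 9: d1:8  d2:5  d3:5  d4:5  d5:5  d6:9  d7:4  d8:4  d9:0  d10:0.
Shift A1→2, A3→3, A4→7, A5→8.
Schedule A2@1, A1@2, A3@3, A4@7, A5@8: d1:4  d2:4  d3:5  d4:5  d5:5  d6:5  d7:5  d8:4  d9:4  d10:4 — peak 5.
Total technician-days = 45 over 10 days ⇒ peak ≥ ⌈45/10⌉ = 5, so 5 is optimal.

5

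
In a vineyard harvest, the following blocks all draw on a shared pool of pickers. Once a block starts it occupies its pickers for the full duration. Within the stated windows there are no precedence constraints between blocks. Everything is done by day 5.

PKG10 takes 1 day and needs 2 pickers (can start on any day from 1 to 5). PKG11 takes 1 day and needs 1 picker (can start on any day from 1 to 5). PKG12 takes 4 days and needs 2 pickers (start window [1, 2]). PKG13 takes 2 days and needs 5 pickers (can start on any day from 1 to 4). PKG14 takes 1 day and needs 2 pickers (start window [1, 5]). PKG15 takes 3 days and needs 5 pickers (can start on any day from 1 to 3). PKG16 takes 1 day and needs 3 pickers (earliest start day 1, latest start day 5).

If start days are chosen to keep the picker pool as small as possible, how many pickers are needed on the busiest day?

9

Early-start (PKG10@1, PKG11@1, PKG12@1, PKG13@1, PKG14@1, PKG15@1, PKG16@1) gives peak 20: d1:20  d2:12  d3:7  d4:2  d5:0.
Shift PKG11→2, PKG14→3, PKG15→3, PKG16→5.
Schedule PKG10@1, PKG11@2, PKG12@1, PKG13@1, PKG14@3, PKG15@3, PKG16@5: d1:9  d2:8  d3:9  d4:7  d5:8 — peak 9.
Total picker-days = 41 over 5 days ⇒ peak ≥ ⌈41/5⌉ = 9, so 9 is optimal.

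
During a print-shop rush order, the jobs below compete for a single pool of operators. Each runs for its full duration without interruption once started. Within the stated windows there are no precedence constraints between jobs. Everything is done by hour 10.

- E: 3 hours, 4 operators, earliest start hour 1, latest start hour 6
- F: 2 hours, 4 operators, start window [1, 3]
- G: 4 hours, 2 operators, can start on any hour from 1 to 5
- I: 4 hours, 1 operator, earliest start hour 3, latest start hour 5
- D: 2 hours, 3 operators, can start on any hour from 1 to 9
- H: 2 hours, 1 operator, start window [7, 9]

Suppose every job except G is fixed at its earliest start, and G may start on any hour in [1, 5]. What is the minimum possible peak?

G@1: h1:13  h2:13  h3:7  h4:3  h5:1  h6:1  h7:1  h8:1  h9:0  h10:0 → peak 13
G@2: h1:11  h2:13  h3:7  h4:3  h5:3  h6:1  h7:1  h8:1  h9:0  h10:0 → peak 13
G@3: h1:11  h2:11  h3:7  h4:3  h5:3  h6:3  h7:1  h8:1  h9:0  h10:0 → peak 11
G@4: h1:11  h2:11  h3:5  h4:3  h5:3  h6:3  h7:3  h8:1  h9:0  h10:0 → peak 11
G@5: h1:11  h2:11  h3:5  h4:1  h5:3  h6:3  h7:3  h8:3  h9:0  h10:0 → peak 11
Best is G@3, peak 11.

11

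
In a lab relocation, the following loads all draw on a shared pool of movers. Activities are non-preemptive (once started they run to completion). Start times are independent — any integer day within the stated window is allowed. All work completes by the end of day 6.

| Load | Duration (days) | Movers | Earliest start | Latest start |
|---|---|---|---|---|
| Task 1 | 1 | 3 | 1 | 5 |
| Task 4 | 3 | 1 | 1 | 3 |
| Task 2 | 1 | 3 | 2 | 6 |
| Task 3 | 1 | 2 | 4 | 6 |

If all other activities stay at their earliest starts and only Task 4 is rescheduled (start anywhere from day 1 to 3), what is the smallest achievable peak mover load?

Task 4@1: d1:4  d2:4  d3:1  d4:2  d5:0  d6:0 → peak 4
Task 4@2: d1:3  d2:4  d3:1  d4:3  d5:0  d6:0 → peak 4
Task 4@3: d1:3  d2:3  d3:1  d4:3  d5:1  d6:0 → peak 3
Best is Task 4@3, peak 3.

3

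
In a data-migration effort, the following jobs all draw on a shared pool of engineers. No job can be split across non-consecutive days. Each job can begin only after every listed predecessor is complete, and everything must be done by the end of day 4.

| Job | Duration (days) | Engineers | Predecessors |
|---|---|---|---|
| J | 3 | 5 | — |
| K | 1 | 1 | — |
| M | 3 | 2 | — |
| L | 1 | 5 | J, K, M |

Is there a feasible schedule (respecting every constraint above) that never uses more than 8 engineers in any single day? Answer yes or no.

Schedule J@1, K@1, M@1, L@4: d1:8  d2:7  d3:7  d4:5 — peak 8 ≤ 8.

yes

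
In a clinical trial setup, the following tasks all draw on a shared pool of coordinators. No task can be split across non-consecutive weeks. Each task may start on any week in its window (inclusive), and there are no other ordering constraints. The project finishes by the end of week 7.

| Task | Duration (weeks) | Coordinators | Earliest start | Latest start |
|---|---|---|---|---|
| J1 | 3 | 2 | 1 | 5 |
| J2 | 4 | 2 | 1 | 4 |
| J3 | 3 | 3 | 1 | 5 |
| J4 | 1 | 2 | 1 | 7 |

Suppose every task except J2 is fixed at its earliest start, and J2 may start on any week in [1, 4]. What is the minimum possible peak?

7

J2@1: w1:9  w2:7  w3:7  w4:2  w5:0  w6:0  w7:0 → peak 9
J2@2: w1:7  w2:7  w3:7  w4:2  w5:2  w6:0  w7:0 → peak 7
J2@3: w1:7  w2:5  w3:7  w4:2  w5:2  w6:2  w7:0 → peak 7
J2@4: w1:7  w2:5  w3:5  w4:2  w5:2  w6:2  w7:2 → peak 7
Best is J2@2, peak 7.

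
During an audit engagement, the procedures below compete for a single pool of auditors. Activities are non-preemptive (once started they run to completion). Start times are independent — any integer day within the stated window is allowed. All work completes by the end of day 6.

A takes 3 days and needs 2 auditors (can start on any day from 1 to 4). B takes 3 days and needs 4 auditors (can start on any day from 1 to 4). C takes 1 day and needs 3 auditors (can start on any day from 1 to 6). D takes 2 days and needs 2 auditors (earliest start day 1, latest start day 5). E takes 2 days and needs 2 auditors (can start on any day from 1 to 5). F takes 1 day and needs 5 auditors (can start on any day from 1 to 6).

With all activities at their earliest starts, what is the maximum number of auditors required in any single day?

Early-start schedule: A@1, B@1, C@1, D@1, E@1, F@1.
Load per day: day 1: 18, day 2: 10, day 3: 6, day 4: 0, day 5: 0, day 6: 0.
Peak is 18.

18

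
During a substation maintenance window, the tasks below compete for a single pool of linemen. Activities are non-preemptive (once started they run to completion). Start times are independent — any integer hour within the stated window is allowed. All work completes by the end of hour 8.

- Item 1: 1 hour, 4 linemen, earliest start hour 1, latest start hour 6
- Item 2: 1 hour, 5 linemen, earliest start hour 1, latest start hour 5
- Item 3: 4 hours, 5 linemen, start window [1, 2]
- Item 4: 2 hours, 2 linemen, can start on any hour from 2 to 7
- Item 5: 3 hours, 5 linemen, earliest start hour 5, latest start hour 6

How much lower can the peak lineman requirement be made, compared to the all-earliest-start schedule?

5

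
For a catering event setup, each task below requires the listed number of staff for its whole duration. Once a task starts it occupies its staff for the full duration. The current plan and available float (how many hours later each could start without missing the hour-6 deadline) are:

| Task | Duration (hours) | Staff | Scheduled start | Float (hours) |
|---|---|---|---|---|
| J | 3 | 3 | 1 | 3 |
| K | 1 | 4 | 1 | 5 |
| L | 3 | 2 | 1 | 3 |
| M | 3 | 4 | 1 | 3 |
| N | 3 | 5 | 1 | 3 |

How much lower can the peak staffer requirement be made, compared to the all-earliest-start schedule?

9

Early-start peak: h1:18  h2:14  h3:14  h4:0  h5:0  h6:0 ⇒ 18.
Leveled (J@1, K@1, L@1, M@2, N@4): h1:9  h2:9  h3:9  h4:9  h5:5  h6:5 ⇒ 9.
Reduction 18 − 9 = 9.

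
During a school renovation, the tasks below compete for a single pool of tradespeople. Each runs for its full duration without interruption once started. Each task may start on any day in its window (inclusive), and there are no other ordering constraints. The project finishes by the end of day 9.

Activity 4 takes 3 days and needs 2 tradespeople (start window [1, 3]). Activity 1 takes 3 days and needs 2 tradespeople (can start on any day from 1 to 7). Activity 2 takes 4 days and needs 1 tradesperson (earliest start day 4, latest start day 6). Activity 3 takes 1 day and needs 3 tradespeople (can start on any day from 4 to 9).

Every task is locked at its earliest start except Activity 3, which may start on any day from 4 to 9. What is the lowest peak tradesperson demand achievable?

4

Activity 3@4: d1:4  d2:4  d3:4  d4:4  d5:1  d6:1  d7:1  d8:0  d9:0 → peak 4
Activity 3@5: d1:4  d2:4  d3:4  d4:1  d5:4  d6:1  d7:1  d8:0  d9:0 → peak 4
Activity 3@6: d1:4  d2:4  d3:4  d4:1  d5:1  d6:4  d7:1  d8:0  d9:0 → peak 4
Activity 3@7: d1:4  d2:4  d3:4  d4:1  d5:1  d6:1  d7:4  d8:0  d9:0 → peak 4
Activity 3@8: d1:4  d2:4  d3:4  d4:1  d5:1  d6:1  d7:1  d8:3  d9:0 → peak 4
Activity 3@9: d1:4  d2:4  d3:4  d4:1  d5:1  d6:1  d7:1  d8:0  d9:3 → peak 4
Best is Activity 3@4, peak 4.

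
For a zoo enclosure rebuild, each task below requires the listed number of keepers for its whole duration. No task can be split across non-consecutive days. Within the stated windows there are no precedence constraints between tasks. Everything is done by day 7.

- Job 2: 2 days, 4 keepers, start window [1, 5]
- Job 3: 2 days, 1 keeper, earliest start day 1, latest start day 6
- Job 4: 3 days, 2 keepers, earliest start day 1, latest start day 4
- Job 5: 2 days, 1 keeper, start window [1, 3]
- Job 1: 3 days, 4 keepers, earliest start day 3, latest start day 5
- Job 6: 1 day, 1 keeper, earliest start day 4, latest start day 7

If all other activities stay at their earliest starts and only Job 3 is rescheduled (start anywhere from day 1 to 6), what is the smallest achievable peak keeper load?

Job 3@1: d1:8  d2:8  d3:6  d4:5  d5:4  d6:0  d7:0 → peak 8
Job 3@2: d1:7  d2:8  d3:7  d4:5  d5:4  d6:0  d7:0 → peak 8
Job 3@3: d1:7  d2:7  d3:7  d4:6  d5:4  d6:0  d7:0 → peak 7
Job 3@4: d1:7  d2:7  d3:6  d4:6  d5:5  d6:0  d7:0 → peak 7
Job 3@5: d1:7  d2:7  d3:6  d4:5  d5:5  d6:1  d7:0 → peak 7
Job 3@6: d1:7  d2:7  d3:6  d4:5  d5:4  d6:1  d7:1 → peak 7
Best is Job 3@3, peak 7.

7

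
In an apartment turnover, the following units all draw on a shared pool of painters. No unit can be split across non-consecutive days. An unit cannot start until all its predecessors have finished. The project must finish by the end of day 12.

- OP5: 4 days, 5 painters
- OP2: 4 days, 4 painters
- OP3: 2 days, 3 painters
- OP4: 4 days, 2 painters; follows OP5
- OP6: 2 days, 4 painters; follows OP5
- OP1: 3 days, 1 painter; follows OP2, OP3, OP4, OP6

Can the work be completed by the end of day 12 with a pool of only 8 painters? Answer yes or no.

no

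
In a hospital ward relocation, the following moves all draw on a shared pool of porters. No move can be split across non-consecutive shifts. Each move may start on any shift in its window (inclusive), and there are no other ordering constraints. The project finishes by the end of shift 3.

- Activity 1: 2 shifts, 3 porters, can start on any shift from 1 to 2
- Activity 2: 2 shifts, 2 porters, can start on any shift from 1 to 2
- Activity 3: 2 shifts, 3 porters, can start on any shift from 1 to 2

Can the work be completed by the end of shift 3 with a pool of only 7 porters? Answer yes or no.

The minimum achievable peak is 8; 7 < 8, so no feasible schedule stays within the cap.

no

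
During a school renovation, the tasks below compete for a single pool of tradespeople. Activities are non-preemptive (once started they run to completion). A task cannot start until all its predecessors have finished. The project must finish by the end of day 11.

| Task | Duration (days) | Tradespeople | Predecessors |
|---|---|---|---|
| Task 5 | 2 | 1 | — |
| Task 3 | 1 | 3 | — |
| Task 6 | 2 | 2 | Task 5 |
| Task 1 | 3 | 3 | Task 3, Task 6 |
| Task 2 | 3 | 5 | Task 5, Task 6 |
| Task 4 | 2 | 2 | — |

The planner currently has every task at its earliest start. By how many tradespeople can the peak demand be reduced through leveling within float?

3

Early-start peak: d1:6  d2:3  d3:2  d4:2  d5:8  d6:8  d7:8  d8:0  d9:0  d10:0  d11:0 ⇒ 8.
Leveled (Task 5@1, Task 3@1, Task 6@3, Task 1@5, Task 2@8, Task 4@2): d1:4  d2:3  d3:4  d4:2  d5:3  d6:3  d7:3  d8:5  d9:5  d10:5  d11:0 ⇒ 5.
Reduction 8 − 5 = 3.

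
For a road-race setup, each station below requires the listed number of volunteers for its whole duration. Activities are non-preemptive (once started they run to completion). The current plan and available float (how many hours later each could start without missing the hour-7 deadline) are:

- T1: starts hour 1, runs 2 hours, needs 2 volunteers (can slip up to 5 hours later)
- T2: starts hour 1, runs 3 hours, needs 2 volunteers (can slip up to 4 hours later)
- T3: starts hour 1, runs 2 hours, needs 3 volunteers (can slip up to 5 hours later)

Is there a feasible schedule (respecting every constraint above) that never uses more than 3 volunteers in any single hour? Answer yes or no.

yes

Schedule T1@1, T2@3, T3@6: h1:2  h2:2  h3:2  h4:2  h5:2  h6:3  h7:3 — peak 3 ≤ 3.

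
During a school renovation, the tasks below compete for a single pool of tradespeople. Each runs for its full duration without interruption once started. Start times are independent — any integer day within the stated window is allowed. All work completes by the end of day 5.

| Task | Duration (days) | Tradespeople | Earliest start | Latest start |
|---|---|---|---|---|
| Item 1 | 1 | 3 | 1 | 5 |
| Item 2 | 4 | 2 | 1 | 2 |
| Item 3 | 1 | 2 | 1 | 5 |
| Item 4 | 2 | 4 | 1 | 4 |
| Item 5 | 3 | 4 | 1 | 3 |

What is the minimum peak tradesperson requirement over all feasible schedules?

Early-start (Item 1@1, Item 2@1, Item 3@1, Item 4@1, Item 5@1) gives peak 15: d1:15  d2:10  d3:6  d4:2  d5:0.
Shift Item 2→2, Item 3→2, Item 5→3.
Schedule Item 1@1, Item 2@2, Item 3@2, Item 4@1, Item 5@3: d1:7  d2:8  d3:6  d4:6  d5:6 — peak 8.

8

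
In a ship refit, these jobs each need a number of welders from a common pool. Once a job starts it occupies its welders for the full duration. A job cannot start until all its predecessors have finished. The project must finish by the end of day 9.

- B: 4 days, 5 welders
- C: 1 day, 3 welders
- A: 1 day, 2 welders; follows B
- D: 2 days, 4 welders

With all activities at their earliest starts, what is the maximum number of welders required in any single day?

Early-start schedule: B@1, C@1, A@5, D@1.
Load per day: day 1: 12, day 2: 9, day 3: 5, day 4: 5, day 5: 2, day 6: 0, day 7: 0, day 8: 0, day 9: 0.
Peak is 12.

12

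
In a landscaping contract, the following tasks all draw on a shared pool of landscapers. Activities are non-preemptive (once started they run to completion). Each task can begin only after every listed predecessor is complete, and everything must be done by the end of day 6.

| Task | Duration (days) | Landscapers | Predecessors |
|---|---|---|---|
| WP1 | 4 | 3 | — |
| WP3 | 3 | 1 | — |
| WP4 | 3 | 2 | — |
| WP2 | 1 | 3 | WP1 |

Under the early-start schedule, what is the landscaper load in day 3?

At early start, day 3 has: WP1, WP3, WP4.
Demand: 3 + 1 + 2 = 6.

6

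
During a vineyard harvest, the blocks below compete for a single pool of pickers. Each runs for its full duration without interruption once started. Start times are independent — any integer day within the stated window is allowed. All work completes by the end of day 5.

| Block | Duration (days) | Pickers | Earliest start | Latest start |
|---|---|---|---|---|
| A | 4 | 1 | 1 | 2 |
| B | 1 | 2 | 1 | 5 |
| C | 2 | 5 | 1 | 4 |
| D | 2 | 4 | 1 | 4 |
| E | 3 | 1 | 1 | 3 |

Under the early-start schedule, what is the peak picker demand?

13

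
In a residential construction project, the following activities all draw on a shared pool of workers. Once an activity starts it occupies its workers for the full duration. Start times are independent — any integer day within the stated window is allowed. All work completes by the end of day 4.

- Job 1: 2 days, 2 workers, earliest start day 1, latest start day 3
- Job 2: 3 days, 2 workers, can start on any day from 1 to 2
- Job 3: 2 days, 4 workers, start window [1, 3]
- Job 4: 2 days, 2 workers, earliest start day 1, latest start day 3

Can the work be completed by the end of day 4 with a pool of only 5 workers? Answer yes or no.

no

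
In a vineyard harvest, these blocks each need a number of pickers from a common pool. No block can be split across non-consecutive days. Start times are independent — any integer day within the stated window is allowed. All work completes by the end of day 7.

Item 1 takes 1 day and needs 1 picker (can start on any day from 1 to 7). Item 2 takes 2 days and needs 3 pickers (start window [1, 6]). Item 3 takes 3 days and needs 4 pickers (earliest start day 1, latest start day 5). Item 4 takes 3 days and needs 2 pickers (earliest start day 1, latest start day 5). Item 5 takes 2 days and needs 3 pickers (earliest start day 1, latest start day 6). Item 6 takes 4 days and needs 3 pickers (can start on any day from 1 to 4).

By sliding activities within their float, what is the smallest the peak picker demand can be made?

7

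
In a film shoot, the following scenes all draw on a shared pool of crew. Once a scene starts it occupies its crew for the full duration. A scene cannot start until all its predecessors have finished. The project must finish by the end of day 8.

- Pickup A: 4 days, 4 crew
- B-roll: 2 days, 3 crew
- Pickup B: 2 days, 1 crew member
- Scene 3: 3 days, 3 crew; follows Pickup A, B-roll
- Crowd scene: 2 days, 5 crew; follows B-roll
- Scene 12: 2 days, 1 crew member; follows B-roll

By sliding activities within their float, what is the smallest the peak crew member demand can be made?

8

Early-start (Pickup A@1, B-roll@1, Pickup B@1, Scene 3@5, Crowd scene@3, Scene 12@3) gives peak 10: d1:8  d2:8  d3:10  d4:10  d5:3  d6:3  d7:3  d8:0.
Shift Crowd scene→5.
Schedule Pickup A@1, B-roll@1, Pickup B@1, Scene 3@5, Crowd scene@5, Scene 12@3: d1:8  d2:8  d3:5  d4:5  d5:8  d6:8  d7:3  d8:0 — peak 8.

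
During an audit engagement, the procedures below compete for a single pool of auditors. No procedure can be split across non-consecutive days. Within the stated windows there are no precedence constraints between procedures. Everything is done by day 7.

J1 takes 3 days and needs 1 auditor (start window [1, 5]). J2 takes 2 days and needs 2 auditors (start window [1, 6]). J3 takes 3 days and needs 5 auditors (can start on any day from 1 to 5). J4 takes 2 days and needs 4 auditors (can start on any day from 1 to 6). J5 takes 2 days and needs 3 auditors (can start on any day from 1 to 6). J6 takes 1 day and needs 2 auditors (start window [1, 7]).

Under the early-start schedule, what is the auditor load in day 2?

At early start, day 2 has: J1, J2, J3, J4, J5.
Demand: 1 + 2 + 5 + 4 + 3 = 15.

15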